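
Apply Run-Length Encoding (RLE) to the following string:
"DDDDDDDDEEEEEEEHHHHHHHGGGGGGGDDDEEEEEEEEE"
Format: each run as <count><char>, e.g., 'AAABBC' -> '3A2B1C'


Scanning runs left to right:
  i=0: run of 'D' x 8 -> '8D'
  i=8: run of 'E' x 7 -> '7E'
  i=15: run of 'H' x 7 -> '7H'
  i=22: run of 'G' x 7 -> '7G'
  i=29: run of 'D' x 3 -> '3D'
  i=32: run of 'E' x 9 -> '9E'

RLE = 8D7E7H7G3D9E


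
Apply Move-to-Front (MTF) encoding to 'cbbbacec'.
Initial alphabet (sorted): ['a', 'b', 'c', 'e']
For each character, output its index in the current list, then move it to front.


MTF encoding:
'c': index 2 in ['a', 'b', 'c', 'e'] -> ['c', 'a', 'b', 'e']
'b': index 2 in ['c', 'a', 'b', 'e'] -> ['b', 'c', 'a', 'e']
'b': index 0 in ['b', 'c', 'a', 'e'] -> ['b', 'c', 'a', 'e']
'b': index 0 in ['b', 'c', 'a', 'e'] -> ['b', 'c', 'a', 'e']
'a': index 2 in ['b', 'c', 'a', 'e'] -> ['a', 'b', 'c', 'e']
'c': index 2 in ['a', 'b', 'c', 'e'] -> ['c', 'a', 'b', 'e']
'e': index 3 in ['c', 'a', 'b', 'e'] -> ['e', 'c', 'a', 'b']
'c': index 1 in ['e', 'c', 'a', 'b'] -> ['c', 'e', 'a', 'b']


Output: [2, 2, 0, 0, 2, 2, 3, 1]


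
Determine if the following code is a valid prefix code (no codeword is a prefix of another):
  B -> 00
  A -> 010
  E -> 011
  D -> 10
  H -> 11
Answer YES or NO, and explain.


Checking each pair (does one codeword prefix another?):
  B='00' vs A='010': no prefix
  B='00' vs E='011': no prefix
  B='00' vs D='10': no prefix
  B='00' vs H='11': no prefix
  A='010' vs B='00': no prefix
  A='010' vs E='011': no prefix
  A='010' vs D='10': no prefix
  A='010' vs H='11': no prefix
  E='011' vs B='00': no prefix
  E='011' vs A='010': no prefix
  E='011' vs D='10': no prefix
  E='011' vs H='11': no prefix
  D='10' vs B='00': no prefix
  D='10' vs A='010': no prefix
  D='10' vs E='011': no prefix
  D='10' vs H='11': no prefix
  H='11' vs B='00': no prefix
  H='11' vs A='010': no prefix
  H='11' vs E='011': no prefix
  H='11' vs D='10': no prefix
No violation found over all pairs.

YES -- this is a valid prefix code. No codeword is a prefix of any other codeword.


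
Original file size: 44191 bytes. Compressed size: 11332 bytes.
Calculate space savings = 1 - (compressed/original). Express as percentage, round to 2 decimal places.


ratio = compressed/original = 11332/44191 = 0.256432
savings = 1 - ratio = 1 - 0.256432 = 0.743568
as a percentage: 0.743568 * 100 = 74.36%

Space savings = 1 - 11332/44191 = 74.36%


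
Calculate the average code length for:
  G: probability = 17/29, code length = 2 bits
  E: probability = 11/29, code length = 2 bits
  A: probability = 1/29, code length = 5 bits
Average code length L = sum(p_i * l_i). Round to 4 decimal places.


Weighted contributions p_i * l_i:
  G: (17/29) * 2 = 34/29
  E: (11/29) * 2 = 22/29
  A: (1/29) * 5 = 5/29
Sum = (34 + 22 + 5)/29 = 61/29

L = 61/29 = 2.1034 bits/symbol


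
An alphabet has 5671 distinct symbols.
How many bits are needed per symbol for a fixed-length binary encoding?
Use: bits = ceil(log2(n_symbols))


log2(5671) = 12.4694
Bracket: 2^12 = 4096 < 5671 <= 2^13 = 8192
So ceil(log2(5671)) = 13

bits = ceil(log2(5671)) = ceil(12.4694) = 13 bits


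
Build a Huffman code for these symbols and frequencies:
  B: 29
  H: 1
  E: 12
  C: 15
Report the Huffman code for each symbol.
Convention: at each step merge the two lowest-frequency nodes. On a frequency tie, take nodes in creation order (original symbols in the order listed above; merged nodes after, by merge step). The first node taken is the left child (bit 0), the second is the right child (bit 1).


Huffman tree construction:
Step 1: Merge H(1) + E(12) = 13
Step 2: Merge (H+E)(13) + C(15) = 28
Step 3: Merge ((H+E)+C)(28) + B(29) = 57
Read each symbol's code off the tree from the root (left child = 0, right child = 1).

Codes:
  B: 1 (length 1)
  H: 000 (length 3)
  E: 001 (length 3)
  C: 01 (length 2)
Average code length: 98/57 = 1.7193 bits/symbol


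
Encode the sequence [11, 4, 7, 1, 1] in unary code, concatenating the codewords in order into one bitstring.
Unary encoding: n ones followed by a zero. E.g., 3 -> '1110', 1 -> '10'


Encode each number as n ones followed by a terminating 0:
  11 -> 111111111110 (12 bits)
  4 -> 11110 (5 bits)
  7 -> 11111110 (8 bits)
  1 -> 10 (2 bits)
  1 -> 10 (2 bits)
Total length = 12 + 5 + 8 + 2 + 2 = 29 bits.

Unary([11, 4, 7, 1, 1]) = 11111111111011110111111101010 (29 bits)


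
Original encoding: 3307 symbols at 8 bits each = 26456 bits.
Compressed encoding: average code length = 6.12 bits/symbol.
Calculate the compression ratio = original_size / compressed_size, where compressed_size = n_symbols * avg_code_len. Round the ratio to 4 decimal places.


original_size = n_symbols * orig_bits = 3307 * 8 = 26456 bits
compressed_size = n_symbols * avg_code_len = 3307 * 6.12 = 20238.84 bits
ratio = original_size / compressed_size = 26456 / 20238.84 = 1.3072

Compression ratio = 1.3072


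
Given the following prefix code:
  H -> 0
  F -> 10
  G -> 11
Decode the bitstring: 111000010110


Decoding step by step:
Bits 11 -> G
Bits 10 -> F
Bits 0 -> H
Bits 0 -> H
Bits 0 -> H
Bits 10 -> F
Bits 11 -> G
Bits 0 -> H


Decoded message: GFHHHFGH


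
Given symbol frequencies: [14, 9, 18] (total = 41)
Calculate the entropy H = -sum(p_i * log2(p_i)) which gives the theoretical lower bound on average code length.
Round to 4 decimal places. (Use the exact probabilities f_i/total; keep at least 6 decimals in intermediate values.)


Per-symbol terms -p_i * log2(p_i) with p_i = f_i/41:
  p = 14/41 = 0.341463: log2(p) = -1.550197, -p*log2(p) = 0.529336
  p = 9/41 = 0.219512: log2(p) = -2.187627, -p*log2(p) = 0.480211
  p = 18/41 = 0.439024: log2(p) = -1.187627, -p*log2(p) = 0.521397
H = 0.529336 + 0.480211 + 0.521397 = 1.530944

H = 1.5309 bits/symbol


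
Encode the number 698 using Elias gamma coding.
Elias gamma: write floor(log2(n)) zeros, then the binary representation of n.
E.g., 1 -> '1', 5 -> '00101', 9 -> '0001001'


num_bits = floor(log2(698)) + 1 = 10
leading_zeros = num_bits - 1 = 9
binary(698) = 1010111010

Elias gamma(698) = '000000000' + '1010111010' = 0000000001010111010 (19 bits)


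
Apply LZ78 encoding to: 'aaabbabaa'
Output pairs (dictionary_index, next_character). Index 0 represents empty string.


LZ78 encoding steps:
Dictionary: {0: ''}
Step 1: w='' (idx 0), next='a' -> output (0, 'a'), add 'a' as idx 1
Step 2: w='a' (idx 1), next='a' -> output (1, 'a'), add 'aa' as idx 2
Step 3: w='' (idx 0), next='b' -> output (0, 'b'), add 'b' as idx 3
Step 4: w='b' (idx 3), next='a' -> output (3, 'a'), add 'ba' as idx 4
Step 5: w='ba' (idx 4), next='a' -> output (4, 'a'), add 'baa' as idx 5


Encoded: [(0, 'a'), (1, 'a'), (0, 'b'), (3, 'a'), (4, 'a')]


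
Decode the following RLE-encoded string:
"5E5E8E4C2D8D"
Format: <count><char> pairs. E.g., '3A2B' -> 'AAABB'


Expanding each <count><char> pair:
  5E -> 'EEEEE'
  5E -> 'EEEEE'
  8E -> 'EEEEEEEE'
  4C -> 'CCCC'
  2D -> 'DD'
  8D -> 'DDDDDDDD'

Decoded = EEEEEEEEEEEEEEEEEECCCCDDDDDDDDDD


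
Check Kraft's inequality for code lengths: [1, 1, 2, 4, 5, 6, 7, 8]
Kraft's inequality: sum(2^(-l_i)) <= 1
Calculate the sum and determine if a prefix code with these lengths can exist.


Sum = 2^(-1) + 2^(-1) + 2^(-2) + 2^(-4) + 2^(-5) + 2^(-6) + 2^(-7) + 2^(-8)
    = 0.5 + 0.5 + 0.25 + 0.0625 + 0.03125 + 0.015625 + 0.0078125 + 0.00390625
    = 351/256 = 1.37109375
Since 1.37109375 > 1, Kraft's inequality is NOT satisfied.
A prefix code with these lengths CANNOT exist.

Kraft sum = 1.37109375. Not satisfied.


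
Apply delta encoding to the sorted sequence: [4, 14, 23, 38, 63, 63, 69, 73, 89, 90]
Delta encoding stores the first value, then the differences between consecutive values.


First value: 4
Deltas:
  14 - 4 = 10
  23 - 14 = 9
  38 - 23 = 15
  63 - 38 = 25
  63 - 63 = 0
  69 - 63 = 6
  73 - 69 = 4
  89 - 73 = 16
  90 - 89 = 1


Delta encoded: [4, 10, 9, 15, 25, 0, 6, 4, 16, 1]


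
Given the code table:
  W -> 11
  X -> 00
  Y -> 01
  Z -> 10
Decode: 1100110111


Decoding:
11 -> W
00 -> X
11 -> W
01 -> Y
11 -> W


Result: WXWYW


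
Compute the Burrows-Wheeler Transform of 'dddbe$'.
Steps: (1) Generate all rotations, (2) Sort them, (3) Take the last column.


Rotations (sorted):
  0: $dddbe -> last char: e
  1: be$ddd -> last char: d
  2: dbe$dd -> last char: d
  3: ddbe$d -> last char: d
  4: dddbe$ -> last char: $
  5: e$dddb -> last char: b


BWT = eddd$b


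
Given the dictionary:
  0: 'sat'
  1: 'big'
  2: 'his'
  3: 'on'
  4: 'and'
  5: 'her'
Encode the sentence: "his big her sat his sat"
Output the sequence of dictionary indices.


Look up each word in the dictionary:
  'his' -> 2
  'big' -> 1
  'her' -> 5
  'sat' -> 0
  'his' -> 2
  'sat' -> 0

Encoded: [2, 1, 5, 0, 2, 0]


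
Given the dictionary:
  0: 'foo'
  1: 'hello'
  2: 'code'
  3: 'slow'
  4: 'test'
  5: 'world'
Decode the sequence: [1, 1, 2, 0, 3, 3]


Look up each index in the dictionary:
  1 -> 'hello'
  1 -> 'hello'
  2 -> 'code'
  0 -> 'foo'
  3 -> 'slow'
  3 -> 'slow'

Decoded: "hello hello code foo slow slow"


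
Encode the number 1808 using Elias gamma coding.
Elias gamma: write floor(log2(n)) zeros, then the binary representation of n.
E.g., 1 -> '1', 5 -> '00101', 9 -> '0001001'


num_bits = floor(log2(1808)) + 1 = 11
leading_zeros = num_bits - 1 = 10
binary(1808) = 11100010000

Elias gamma(1808) = '0000000000' + '11100010000' = 000000000011100010000 (21 bits)


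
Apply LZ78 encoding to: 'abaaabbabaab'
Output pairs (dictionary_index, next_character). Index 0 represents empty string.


LZ78 encoding steps:
Dictionary: {0: ''}
Step 1: w='' (idx 0), next='a' -> output (0, 'a'), add 'a' as idx 1
Step 2: w='' (idx 0), next='b' -> output (0, 'b'), add 'b' as idx 2
Step 3: w='a' (idx 1), next='a' -> output (1, 'a'), add 'aa' as idx 3
Step 4: w='a' (idx 1), next='b' -> output (1, 'b'), add 'ab' as idx 4
Step 5: w='b' (idx 2), next='a' -> output (2, 'a'), add 'ba' as idx 5
Step 6: w='ba' (idx 5), next='a' -> output (5, 'a'), add 'baa' as idx 6
Step 7: w='b' (idx 2), end of input -> output (2, '')


Encoded: [(0, 'a'), (0, 'b'), (1, 'a'), (1, 'b'), (2, 'a'), (5, 'a'), (2, '')]


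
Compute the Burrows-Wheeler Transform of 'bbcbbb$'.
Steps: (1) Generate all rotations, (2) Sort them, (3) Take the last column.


Rotations (sorted):
  0: $bbcbbb -> last char: b
  1: b$bbcbb -> last char: b
  2: bb$bbcb -> last char: b
  3: bbb$bbc -> last char: c
  4: bbcbbb$ -> last char: $
  5: bcbbb$b -> last char: b
  6: cbbb$bb -> last char: b


BWT = bbbc$bb


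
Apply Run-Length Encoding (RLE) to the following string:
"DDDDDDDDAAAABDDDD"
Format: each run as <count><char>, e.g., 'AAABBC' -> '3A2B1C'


Scanning runs left to right:
  i=0: run of 'D' x 8 -> '8D'
  i=8: run of 'A' x 4 -> '4A'
  i=12: run of 'B' x 1 -> '1B'
  i=13: run of 'D' x 4 -> '4D'

RLE = 8D4A1B4D


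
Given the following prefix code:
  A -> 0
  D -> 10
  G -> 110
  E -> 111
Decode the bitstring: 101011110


Decoding step by step:
Bits 10 -> D
Bits 10 -> D
Bits 111 -> E
Bits 10 -> D


Decoded message: DDED


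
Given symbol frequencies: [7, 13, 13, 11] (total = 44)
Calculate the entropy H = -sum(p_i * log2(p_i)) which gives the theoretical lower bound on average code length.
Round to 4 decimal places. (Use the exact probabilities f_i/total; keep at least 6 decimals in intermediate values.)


Per-symbol terms -p_i * log2(p_i) with p_i = f_i/44:
  p = 7/44 = 0.159091: log2(p) = -2.652077, -p*log2(p) = 0.421921
  p = 13/44 = 0.295455: log2(p) = -1.758992, -p*log2(p) = 0.519702
  p = 13/44 = 0.295455: log2(p) = -1.758992, -p*log2(p) = 0.519702
  p = 11/44 = 0.250000: log2(p) = -2.000000, -p*log2(p) = 0.500000
H = 0.421921 + 0.519702 + 0.519702 + 0.500000 = 1.961325

H = 1.9613 bits/symbol


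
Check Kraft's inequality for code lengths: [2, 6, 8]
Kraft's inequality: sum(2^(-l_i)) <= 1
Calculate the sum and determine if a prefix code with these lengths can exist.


Sum = 2^(-2) + 2^(-6) + 2^(-8)
    = 0.25 + 0.015625 + 0.00390625
    = 69/256 = 0.26953125
Since 0.26953125 <= 1, Kraft's inequality IS satisfied.
A prefix code with these lengths CAN exist.

Kraft sum = 0.26953125. Satisfied.


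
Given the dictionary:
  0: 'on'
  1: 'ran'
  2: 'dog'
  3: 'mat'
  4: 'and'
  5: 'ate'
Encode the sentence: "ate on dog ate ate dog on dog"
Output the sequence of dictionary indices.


Look up each word in the dictionary:
  'ate' -> 5
  'on' -> 0
  'dog' -> 2
  'ate' -> 5
  'ate' -> 5
  'dog' -> 2
  'on' -> 0
  'dog' -> 2

Encoded: [5, 0, 2, 5, 5, 2, 0, 2]


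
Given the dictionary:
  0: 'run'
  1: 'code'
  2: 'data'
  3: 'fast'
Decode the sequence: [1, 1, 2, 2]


Look up each index in the dictionary:
  1 -> 'code'
  1 -> 'code'
  2 -> 'data'
  2 -> 'data'

Decoded: "code code data data"


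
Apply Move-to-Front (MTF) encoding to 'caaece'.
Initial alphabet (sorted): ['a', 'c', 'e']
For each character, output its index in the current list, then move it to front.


MTF encoding:
'c': index 1 in ['a', 'c', 'e'] -> ['c', 'a', 'e']
'a': index 1 in ['c', 'a', 'e'] -> ['a', 'c', 'e']
'a': index 0 in ['a', 'c', 'e'] -> ['a', 'c', 'e']
'e': index 2 in ['a', 'c', 'e'] -> ['e', 'a', 'c']
'c': index 2 in ['e', 'a', 'c'] -> ['c', 'e', 'a']
'e': index 1 in ['c', 'e', 'a'] -> ['e', 'c', 'a']


Output: [1, 1, 0, 2, 2, 1]


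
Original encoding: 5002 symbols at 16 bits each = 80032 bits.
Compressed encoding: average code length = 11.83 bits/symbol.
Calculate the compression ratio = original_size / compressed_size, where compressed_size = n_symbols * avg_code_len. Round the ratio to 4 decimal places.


original_size = n_symbols * orig_bits = 5002 * 16 = 80032 bits
compressed_size = n_symbols * avg_code_len = 5002 * 11.83 = 59173.66 bits
ratio = original_size / compressed_size = 80032 / 59173.66 = 1.3525

Compression ratio = 1.3525


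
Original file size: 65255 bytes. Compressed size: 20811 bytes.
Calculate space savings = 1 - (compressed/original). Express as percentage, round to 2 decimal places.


ratio = compressed/original = 20811/65255 = 0.318918
savings = 1 - ratio = 1 - 0.318918 = 0.681082
as a percentage: 0.681082 * 100 = 68.11%

Space savings = 1 - 20811/65255 = 68.11%


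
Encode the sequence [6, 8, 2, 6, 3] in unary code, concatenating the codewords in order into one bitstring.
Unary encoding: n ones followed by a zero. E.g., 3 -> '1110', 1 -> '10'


Encode each number as n ones followed by a terminating 0:
  6 -> 1111110 (7 bits)
  8 -> 111111110 (9 bits)
  2 -> 110 (3 bits)
  6 -> 1111110 (7 bits)
  3 -> 1110 (4 bits)
Total length = 7 + 9 + 3 + 7 + 4 = 30 bits.

Unary([6, 8, 2, 6, 3]) = 111111011111111011011111101110 (30 bits)


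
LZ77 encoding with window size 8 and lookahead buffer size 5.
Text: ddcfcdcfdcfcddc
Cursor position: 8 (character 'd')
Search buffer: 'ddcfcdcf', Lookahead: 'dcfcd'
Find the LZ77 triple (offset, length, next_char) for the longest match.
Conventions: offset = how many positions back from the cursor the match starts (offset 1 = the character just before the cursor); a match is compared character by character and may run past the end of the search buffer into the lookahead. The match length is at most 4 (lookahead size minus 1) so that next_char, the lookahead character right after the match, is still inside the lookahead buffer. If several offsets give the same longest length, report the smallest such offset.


Try each offset into the search buffer:
  offset=1 (pos 7, char 'f'): match length 0
  offset=2 (pos 6, char 'c'): match length 0
  offset=3 (pos 5, char 'd'): match length 3
  offset=4 (pos 4, char 'c'): match length 0
  offset=5 (pos 3, char 'f'): match length 0
  offset=6 (pos 2, char 'c'): match length 0
  offset=7 (pos 1, char 'd'): match length 4
  offset=8 (pos 0, char 'd'): match length 1
Longest match has length 4 at offset 7.
next_char = character at position 8 + 4 = 12 -> 'd'

Best match: offset=7, length=4 (matching 'dcfc' starting at position 1)
LZ77 triple: (7, 4, 'd')


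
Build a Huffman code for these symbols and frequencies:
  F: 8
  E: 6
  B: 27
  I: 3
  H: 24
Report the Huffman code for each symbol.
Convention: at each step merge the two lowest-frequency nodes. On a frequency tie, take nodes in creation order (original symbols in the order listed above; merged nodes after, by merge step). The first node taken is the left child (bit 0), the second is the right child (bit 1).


Huffman tree construction:
Step 1: Merge I(3) + E(6) = 9
Step 2: Merge F(8) + (I+E)(9) = 17
Step 3: Merge (F+(I+E))(17) + H(24) = 41
Step 4: Merge B(27) + ((F+(I+E))+H)(41) = 68
Read each symbol's code off the tree from the root (left child = 0, right child = 1).

Codes:
  F: 100 (length 3)
  E: 1011 (length 4)
  B: 0 (length 1)
  I: 1010 (length 4)
  H: 11 (length 2)
Average code length: 135/68 = 1.9853 bits/symbol


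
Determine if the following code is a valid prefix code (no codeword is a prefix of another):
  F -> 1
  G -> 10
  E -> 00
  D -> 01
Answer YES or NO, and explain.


Checking each pair (does one codeword prefix another?):
  F='1' vs G='10': prefix -- VIOLATION

NO -- this is NOT a valid prefix code. F (1) is a prefix of G (10).


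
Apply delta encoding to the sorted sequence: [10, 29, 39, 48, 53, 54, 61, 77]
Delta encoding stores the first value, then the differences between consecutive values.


First value: 10
Deltas:
  29 - 10 = 19
  39 - 29 = 10
  48 - 39 = 9
  53 - 48 = 5
  54 - 53 = 1
  61 - 54 = 7
  77 - 61 = 16


Delta encoded: [10, 19, 10, 9, 5, 1, 7, 16]


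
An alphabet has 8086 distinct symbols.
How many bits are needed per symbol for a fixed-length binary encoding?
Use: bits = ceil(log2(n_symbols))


log2(8086) = 12.9812
Bracket: 2^12 = 4096 < 8086 <= 2^13 = 8192
So ceil(log2(8086)) = 13

bits = ceil(log2(8086)) = ceil(12.9812) = 13 bits


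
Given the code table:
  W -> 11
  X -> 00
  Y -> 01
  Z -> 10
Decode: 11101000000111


Decoding:
11 -> W
10 -> Z
10 -> Z
00 -> X
00 -> X
01 -> Y
11 -> W


Result: WZZXXYW


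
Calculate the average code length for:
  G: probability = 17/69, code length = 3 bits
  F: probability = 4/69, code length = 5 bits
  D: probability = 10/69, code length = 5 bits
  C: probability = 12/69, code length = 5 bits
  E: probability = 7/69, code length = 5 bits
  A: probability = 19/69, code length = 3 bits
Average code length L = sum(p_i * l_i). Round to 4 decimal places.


Weighted contributions p_i * l_i:
  G: (17/69) * 3 = 51/69
  F: (4/69) * 5 = 20/69
  D: (10/69) * 5 = 50/69
  C: (12/69) * 5 = 60/69
  E: (7/69) * 5 = 35/69
  A: (19/69) * 3 = 57/69
Sum = (51 + 20 + 50 + 60 + 35 + 57)/69 = 273/69

L = 273/69 = 3.9565 bits/symbol


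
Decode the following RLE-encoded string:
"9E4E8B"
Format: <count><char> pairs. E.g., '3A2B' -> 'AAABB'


Expanding each <count><char> pair:
  9E -> 'EEEEEEEEE'
  4E -> 'EEEE'
  8B -> 'BBBBBBBB'

Decoded = EEEEEEEEEEEEEBBBBBBBB


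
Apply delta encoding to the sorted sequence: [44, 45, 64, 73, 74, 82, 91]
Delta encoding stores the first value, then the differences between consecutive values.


First value: 44
Deltas:
  45 - 44 = 1
  64 - 45 = 19
  73 - 64 = 9
  74 - 73 = 1
  82 - 74 = 8
  91 - 82 = 9


Delta encoded: [44, 1, 19, 9, 1, 8, 9]


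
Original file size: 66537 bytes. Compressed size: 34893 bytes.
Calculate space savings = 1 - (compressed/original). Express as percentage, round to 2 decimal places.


ratio = compressed/original = 34893/66537 = 0.524415
savings = 1 - ratio = 1 - 0.524415 = 0.475585
as a percentage: 0.475585 * 100 = 47.56%

Space savings = 1 - 34893/66537 = 47.56%


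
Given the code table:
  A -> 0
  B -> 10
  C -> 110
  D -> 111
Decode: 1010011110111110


Decoding:
10 -> B
10 -> B
0 -> A
111 -> D
10 -> B
111 -> D
110 -> C


Result: BBADBDC


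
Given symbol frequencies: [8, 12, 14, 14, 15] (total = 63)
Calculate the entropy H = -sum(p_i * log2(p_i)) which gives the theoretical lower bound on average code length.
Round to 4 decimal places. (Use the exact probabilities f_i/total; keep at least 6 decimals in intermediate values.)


Per-symbol terms -p_i * log2(p_i) with p_i = f_i/63:
  p = 8/63 = 0.126984: log2(p) = -2.977280, -p*log2(p) = 0.378067
  p = 12/63 = 0.190476: log2(p) = -2.392317, -p*log2(p) = 0.455680
  p = 14/63 = 0.222222: log2(p) = -2.169925, -p*log2(p) = 0.482206
  p = 14/63 = 0.222222: log2(p) = -2.169925, -p*log2(p) = 0.482206
  p = 15/63 = 0.238095: log2(p) = -2.070389, -p*log2(p) = 0.492950
H = 0.378067 + 0.455680 + 0.482206 + 0.482206 + 0.492950 = 2.291109

H = 2.2911 bits/symbol


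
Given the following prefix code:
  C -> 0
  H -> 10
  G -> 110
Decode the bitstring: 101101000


Decoding step by step:
Bits 10 -> H
Bits 110 -> G
Bits 10 -> H
Bits 0 -> C
Bits 0 -> C


Decoded message: HGHCC


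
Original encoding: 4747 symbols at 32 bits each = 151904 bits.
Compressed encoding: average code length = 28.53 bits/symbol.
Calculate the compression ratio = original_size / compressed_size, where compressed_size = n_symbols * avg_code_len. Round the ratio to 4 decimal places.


original_size = n_symbols * orig_bits = 4747 * 32 = 151904 bits
compressed_size = n_symbols * avg_code_len = 4747 * 28.53 = 135431.91 bits
ratio = original_size / compressed_size = 151904 / 135431.91 = 1.1216

Compression ratio = 1.1216


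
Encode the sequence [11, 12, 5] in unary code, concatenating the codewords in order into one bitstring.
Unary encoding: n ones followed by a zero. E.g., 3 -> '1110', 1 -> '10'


Encode each number as n ones followed by a terminating 0:
  11 -> 111111111110 (12 bits)
  12 -> 1111111111110 (13 bits)
  5 -> 111110 (6 bits)
Total length = 12 + 13 + 6 = 31 bits.

Unary([11, 12, 5]) = 1111111111101111111111110111110 (31 bits)


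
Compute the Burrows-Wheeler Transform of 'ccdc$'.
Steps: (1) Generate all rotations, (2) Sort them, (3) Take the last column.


Rotations (sorted):
  0: $ccdc -> last char: c
  1: c$ccd -> last char: d
  2: ccdc$ -> last char: $
  3: cdc$c -> last char: c
  4: dc$cc -> last char: c


BWT = cd$cc


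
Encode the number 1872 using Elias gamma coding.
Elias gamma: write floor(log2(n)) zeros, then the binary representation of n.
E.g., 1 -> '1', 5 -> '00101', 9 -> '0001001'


num_bits = floor(log2(1872)) + 1 = 11
leading_zeros = num_bits - 1 = 10
binary(1872) = 11101010000

Elias gamma(1872) = '0000000000' + '11101010000' = 000000000011101010000 (21 bits)


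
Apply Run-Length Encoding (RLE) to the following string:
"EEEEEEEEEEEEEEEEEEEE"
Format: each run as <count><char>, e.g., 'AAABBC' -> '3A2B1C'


Scanning runs left to right:
  i=0: run of 'E' x 20 -> '20E'

RLE = 20E


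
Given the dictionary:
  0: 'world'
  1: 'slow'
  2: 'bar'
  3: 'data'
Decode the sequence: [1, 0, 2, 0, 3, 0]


Look up each index in the dictionary:
  1 -> 'slow'
  0 -> 'world'
  2 -> 'bar'
  0 -> 'world'
  3 -> 'data'
  0 -> 'world'

Decoded: "slow world bar world data world"


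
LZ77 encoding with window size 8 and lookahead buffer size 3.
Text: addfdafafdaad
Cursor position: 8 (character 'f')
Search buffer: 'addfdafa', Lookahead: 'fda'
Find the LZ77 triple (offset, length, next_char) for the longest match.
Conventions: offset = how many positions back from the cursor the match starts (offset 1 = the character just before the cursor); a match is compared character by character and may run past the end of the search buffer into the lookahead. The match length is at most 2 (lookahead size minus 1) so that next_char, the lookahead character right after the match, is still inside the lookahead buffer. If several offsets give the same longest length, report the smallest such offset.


Try each offset into the search buffer:
  offset=1 (pos 7, char 'a'): match length 0
  offset=2 (pos 6, char 'f'): match length 1
  offset=3 (pos 5, char 'a'): match length 0
  offset=4 (pos 4, char 'd'): match length 0
  offset=5 (pos 3, char 'f'): match length 2
  offset=6 (pos 2, char 'd'): match length 0
  offset=7 (pos 1, char 'd'): match length 0
  offset=8 (pos 0, char 'a'): match length 0
Longest match has length 2 at offset 5.
next_char = character at position 8 + 2 = 10 -> 'a'

Best match: offset=5, length=2 (matching 'fd' starting at position 3)
LZ77 triple: (5, 2, 'a')


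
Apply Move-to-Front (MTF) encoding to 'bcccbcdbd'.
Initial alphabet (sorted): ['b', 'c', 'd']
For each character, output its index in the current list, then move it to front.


MTF encoding:
'b': index 0 in ['b', 'c', 'd'] -> ['b', 'c', 'd']
'c': index 1 in ['b', 'c', 'd'] -> ['c', 'b', 'd']
'c': index 0 in ['c', 'b', 'd'] -> ['c', 'b', 'd']
'c': index 0 in ['c', 'b', 'd'] -> ['c', 'b', 'd']
'b': index 1 in ['c', 'b', 'd'] -> ['b', 'c', 'd']
'c': index 1 in ['b', 'c', 'd'] -> ['c', 'b', 'd']
'd': index 2 in ['c', 'b', 'd'] -> ['d', 'c', 'b']
'b': index 2 in ['d', 'c', 'b'] -> ['b', 'd', 'c']
'd': index 1 in ['b', 'd', 'c'] -> ['d', 'b', 'c']


Output: [0, 1, 0, 0, 1, 1, 2, 2, 1]


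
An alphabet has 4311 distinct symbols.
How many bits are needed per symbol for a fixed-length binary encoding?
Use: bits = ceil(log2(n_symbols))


log2(4311) = 12.0738
Bracket: 2^12 = 4096 < 4311 <= 2^13 = 8192
So ceil(log2(4311)) = 13

bits = ceil(log2(4311)) = ceil(12.0738) = 13 bits


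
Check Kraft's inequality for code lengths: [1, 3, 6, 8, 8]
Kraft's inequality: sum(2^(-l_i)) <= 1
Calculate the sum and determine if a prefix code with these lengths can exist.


Sum = 2^(-1) + 2^(-3) + 2^(-6) + 2^(-8) + 2^(-8)
    = 0.5 + 0.125 + 0.015625 + 0.00390625 + 0.00390625
    = 166/256 = 0.6484375
Since 0.6484375 <= 1, Kraft's inequality IS satisfied.
A prefix code with these lengths CAN exist.

Kraft sum = 0.6484375. Satisfied.


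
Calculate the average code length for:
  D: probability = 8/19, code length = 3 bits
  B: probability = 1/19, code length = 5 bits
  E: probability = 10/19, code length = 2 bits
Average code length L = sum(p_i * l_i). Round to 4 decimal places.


Weighted contributions p_i * l_i:
  D: (8/19) * 3 = 24/19
  B: (1/19) * 5 = 5/19
  E: (10/19) * 2 = 20/19
Sum = (24 + 5 + 20)/19 = 49/19

L = 49/19 = 2.5789 bits/symbol


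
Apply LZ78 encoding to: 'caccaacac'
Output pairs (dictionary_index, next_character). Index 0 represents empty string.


LZ78 encoding steps:
Dictionary: {0: ''}
Step 1: w='' (idx 0), next='c' -> output (0, 'c'), add 'c' as idx 1
Step 2: w='' (idx 0), next='a' -> output (0, 'a'), add 'a' as idx 2
Step 3: w='c' (idx 1), next='c' -> output (1, 'c'), add 'cc' as idx 3
Step 4: w='a' (idx 2), next='a' -> output (2, 'a'), add 'aa' as idx 4
Step 5: w='c' (idx 1), next='a' -> output (1, 'a'), add 'ca' as idx 5
Step 6: w='c' (idx 1), end of input -> output (1, '')


Encoded: [(0, 'c'), (0, 'a'), (1, 'c'), (2, 'a'), (1, 'a'), (1, '')]


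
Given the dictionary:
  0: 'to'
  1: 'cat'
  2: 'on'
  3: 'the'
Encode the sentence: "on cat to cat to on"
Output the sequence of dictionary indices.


Look up each word in the dictionary:
  'on' -> 2
  'cat' -> 1
  'to' -> 0
  'cat' -> 1
  'to' -> 0
  'on' -> 2

Encoded: [2, 1, 0, 1, 0, 2]


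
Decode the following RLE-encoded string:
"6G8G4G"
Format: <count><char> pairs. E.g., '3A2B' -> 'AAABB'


Expanding each <count><char> pair:
  6G -> 'GGGGGG'
  8G -> 'GGGGGGGG'
  4G -> 'GGGG'

Decoded = GGGGGGGGGGGGGGGGGG


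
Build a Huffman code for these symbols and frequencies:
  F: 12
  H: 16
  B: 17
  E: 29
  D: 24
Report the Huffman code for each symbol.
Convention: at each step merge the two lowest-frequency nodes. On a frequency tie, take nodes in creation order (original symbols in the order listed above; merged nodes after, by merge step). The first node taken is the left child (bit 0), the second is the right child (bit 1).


Huffman tree construction:
Step 1: Merge F(12) + H(16) = 28
Step 2: Merge B(17) + D(24) = 41
Step 3: Merge (F+H)(28) + E(29) = 57
Step 4: Merge (B+D)(41) + ((F+H)+E)(57) = 98
Read each symbol's code off the tree from the root (left child = 0, right child = 1).

Codes:
  F: 100 (length 3)
  H: 101 (length 3)
  B: 00 (length 2)
  E: 11 (length 2)
  D: 01 (length 2)
Average code length: 224/98 = 2.2857 bits/symbol


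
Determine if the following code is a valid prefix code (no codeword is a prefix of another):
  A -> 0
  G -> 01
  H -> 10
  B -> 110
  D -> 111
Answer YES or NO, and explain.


Checking each pair (does one codeword prefix another?):
  A='0' vs G='01': prefix -- VIOLATION

NO -- this is NOT a valid prefix code. A (0) is a prefix of G (01).


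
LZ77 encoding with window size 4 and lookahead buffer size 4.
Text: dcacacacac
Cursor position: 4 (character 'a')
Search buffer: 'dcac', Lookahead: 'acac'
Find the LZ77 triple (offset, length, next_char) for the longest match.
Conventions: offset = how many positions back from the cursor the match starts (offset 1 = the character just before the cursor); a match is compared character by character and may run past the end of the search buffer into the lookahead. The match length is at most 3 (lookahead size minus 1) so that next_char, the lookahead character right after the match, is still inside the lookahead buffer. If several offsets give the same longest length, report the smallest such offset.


Try each offset into the search buffer:
  offset=1 (pos 3, char 'c'): match length 0
  offset=2 (pos 2, char 'a'): match length 3
  offset=3 (pos 1, char 'c'): match length 0
  offset=4 (pos 0, char 'd'): match length 0
Longest match has length 3 at offset 2.
next_char = character at position 4 + 3 = 7 -> 'c'

Best match: offset=2, length=3 (matching 'aca' starting at position 2)
LZ77 triple: (2, 3, 'c')


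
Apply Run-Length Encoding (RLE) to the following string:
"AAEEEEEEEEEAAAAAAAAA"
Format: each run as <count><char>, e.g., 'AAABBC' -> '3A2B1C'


Scanning runs left to right:
  i=0: run of 'A' x 2 -> '2A'
  i=2: run of 'E' x 9 -> '9E'
  i=11: run of 'A' x 9 -> '9A'

RLE = 2A9E9A


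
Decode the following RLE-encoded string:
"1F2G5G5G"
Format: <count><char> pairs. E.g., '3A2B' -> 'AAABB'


Expanding each <count><char> pair:
  1F -> 'F'
  2G -> 'GG'
  5G -> 'GGGGG'
  5G -> 'GGGGG'

Decoded = FGGGGGGGGGGGG


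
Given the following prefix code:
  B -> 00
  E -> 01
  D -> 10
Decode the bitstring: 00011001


Decoding step by step:
Bits 00 -> B
Bits 01 -> E
Bits 10 -> D
Bits 01 -> E


Decoded message: BEDE


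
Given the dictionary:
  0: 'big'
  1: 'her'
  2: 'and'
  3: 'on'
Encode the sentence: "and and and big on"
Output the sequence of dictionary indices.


Look up each word in the dictionary:
  'and' -> 2
  'and' -> 2
  'and' -> 2
  'big' -> 0
  'on' -> 3

Encoded: [2, 2, 2, 0, 3]


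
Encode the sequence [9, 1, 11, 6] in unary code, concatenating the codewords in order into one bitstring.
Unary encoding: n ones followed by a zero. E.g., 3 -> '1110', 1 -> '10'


Encode each number as n ones followed by a terminating 0:
  9 -> 1111111110 (10 bits)
  1 -> 10 (2 bits)
  11 -> 111111111110 (12 bits)
  6 -> 1111110 (7 bits)
Total length = 10 + 2 + 12 + 7 = 31 bits.

Unary([9, 1, 11, 6]) = 1111111110101111111111101111110 (31 bits)


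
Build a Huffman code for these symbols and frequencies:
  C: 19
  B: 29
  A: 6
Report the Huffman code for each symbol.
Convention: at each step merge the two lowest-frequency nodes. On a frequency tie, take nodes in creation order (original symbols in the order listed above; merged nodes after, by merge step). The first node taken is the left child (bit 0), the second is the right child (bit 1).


Huffman tree construction:
Step 1: Merge A(6) + C(19) = 25
Step 2: Merge (A+C)(25) + B(29) = 54
Read each symbol's code off the tree from the root (left child = 0, right child = 1).

Codes:
  C: 01 (length 2)
  B: 1 (length 1)
  A: 00 (length 2)
Average code length: 79/54 = 1.4630 bits/symbol


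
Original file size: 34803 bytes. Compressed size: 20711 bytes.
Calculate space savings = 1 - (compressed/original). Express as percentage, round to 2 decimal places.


ratio = compressed/original = 20711/34803 = 0.595092
savings = 1 - ratio = 1 - 0.595092 = 0.404908
as a percentage: 0.404908 * 100 = 40.49%

Space savings = 1 - 20711/34803 = 40.49%


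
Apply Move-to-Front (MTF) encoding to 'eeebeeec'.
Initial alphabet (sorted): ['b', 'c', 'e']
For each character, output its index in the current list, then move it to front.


MTF encoding:
'e': index 2 in ['b', 'c', 'e'] -> ['e', 'b', 'c']
'e': index 0 in ['e', 'b', 'c'] -> ['e', 'b', 'c']
'e': index 0 in ['e', 'b', 'c'] -> ['e', 'b', 'c']
'b': index 1 in ['e', 'b', 'c'] -> ['b', 'e', 'c']
'e': index 1 in ['b', 'e', 'c'] -> ['e', 'b', 'c']
'e': index 0 in ['e', 'b', 'c'] -> ['e', 'b', 'c']
'e': index 0 in ['e', 'b', 'c'] -> ['e', 'b', 'c']
'c': index 2 in ['e', 'b', 'c'] -> ['c', 'e', 'b']


Output: [2, 0, 0, 1, 1, 0, 0, 2]


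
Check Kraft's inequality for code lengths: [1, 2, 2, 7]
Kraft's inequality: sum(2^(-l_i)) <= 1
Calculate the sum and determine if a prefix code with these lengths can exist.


Sum = 2^(-1) + 2^(-2) + 2^(-2) + 2^(-7)
    = 0.5 + 0.25 + 0.25 + 0.0078125
    = 129/128 = 1.0078125
Since 1.0078125 > 1, Kraft's inequality is NOT satisfied.
A prefix code with these lengths CANNOT exist.

Kraft sum = 1.0078125. Not satisfied.


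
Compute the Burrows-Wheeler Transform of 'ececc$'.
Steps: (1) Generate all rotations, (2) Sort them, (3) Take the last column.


Rotations (sorted):
  0: $ececc -> last char: c
  1: c$ecec -> last char: c
  2: cc$ece -> last char: e
  3: cecc$e -> last char: e
  4: ecc$ec -> last char: c
  5: ececc$ -> last char: $


BWT = cceec$


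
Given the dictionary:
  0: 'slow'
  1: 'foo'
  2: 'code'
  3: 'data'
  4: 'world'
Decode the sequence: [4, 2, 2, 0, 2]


Look up each index in the dictionary:
  4 -> 'world'
  2 -> 'code'
  2 -> 'code'
  0 -> 'slow'
  2 -> 'code'

Decoded: "world code code slow code"


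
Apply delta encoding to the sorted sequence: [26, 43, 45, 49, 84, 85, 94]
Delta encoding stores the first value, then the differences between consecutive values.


First value: 26
Deltas:
  43 - 26 = 17
  45 - 43 = 2
  49 - 45 = 4
  84 - 49 = 35
  85 - 84 = 1
  94 - 85 = 9


Delta encoded: [26, 17, 2, 4, 35, 1, 9]


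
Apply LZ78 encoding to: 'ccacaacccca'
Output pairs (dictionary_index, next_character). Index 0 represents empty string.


LZ78 encoding steps:
Dictionary: {0: ''}
Step 1: w='' (idx 0), next='c' -> output (0, 'c'), add 'c' as idx 1
Step 2: w='c' (idx 1), next='a' -> output (1, 'a'), add 'ca' as idx 2
Step 3: w='ca' (idx 2), next='a' -> output (2, 'a'), add 'caa' as idx 3
Step 4: w='c' (idx 1), next='c' -> output (1, 'c'), add 'cc' as idx 4
Step 5: w='cc' (idx 4), next='a' -> output (4, 'a'), add 'cca' as idx 5


Encoded: [(0, 'c'), (1, 'a'), (2, 'a'), (1, 'c'), (4, 'a')]


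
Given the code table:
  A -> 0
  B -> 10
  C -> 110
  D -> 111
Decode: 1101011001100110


Decoding:
110 -> C
10 -> B
110 -> C
0 -> A
110 -> C
0 -> A
110 -> C


Result: CBCACAC


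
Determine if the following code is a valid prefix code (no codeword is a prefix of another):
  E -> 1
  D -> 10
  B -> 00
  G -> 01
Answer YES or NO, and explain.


Checking each pair (does one codeword prefix another?):
  E='1' vs D='10': prefix -- VIOLATION

NO -- this is NOT a valid prefix code. E (1) is a prefix of D (10).


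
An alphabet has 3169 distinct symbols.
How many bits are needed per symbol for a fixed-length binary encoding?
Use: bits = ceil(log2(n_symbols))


log2(3169) = 11.6298
Bracket: 2^11 = 2048 < 3169 <= 2^12 = 4096
So ceil(log2(3169)) = 12

bits = ceil(log2(3169)) = ceil(11.6298) = 12 bits


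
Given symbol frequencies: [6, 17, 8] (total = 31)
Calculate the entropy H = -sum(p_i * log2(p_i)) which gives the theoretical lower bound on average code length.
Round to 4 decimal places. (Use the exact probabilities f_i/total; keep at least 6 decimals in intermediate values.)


Per-symbol terms -p_i * log2(p_i) with p_i = f_i/31:
  p = 6/31 = 0.193548: log2(p) = -2.369234, -p*log2(p) = 0.458561
  p = 17/31 = 0.548387: log2(p) = -0.866733, -p*log2(p) = 0.475305
  p = 8/31 = 0.258065: log2(p) = -1.954196, -p*log2(p) = 0.504309
H = 0.458561 + 0.475305 + 0.504309 = 1.438175

H = 1.4382 bits/symbol


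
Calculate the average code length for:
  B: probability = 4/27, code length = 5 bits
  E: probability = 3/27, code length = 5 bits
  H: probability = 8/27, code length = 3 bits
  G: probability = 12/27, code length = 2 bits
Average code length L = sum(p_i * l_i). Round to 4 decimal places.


Weighted contributions p_i * l_i:
  B: (4/27) * 5 = 20/27
  E: (3/27) * 5 = 15/27
  H: (8/27) * 3 = 24/27
  G: (12/27) * 2 = 24/27
Sum = (20 + 15 + 24 + 24)/27 = 83/27

L = 83/27 = 3.0741 bits/symbol


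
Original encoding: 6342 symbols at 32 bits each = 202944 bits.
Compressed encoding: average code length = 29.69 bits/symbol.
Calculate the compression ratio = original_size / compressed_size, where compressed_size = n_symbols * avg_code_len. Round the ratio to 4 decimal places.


original_size = n_symbols * orig_bits = 6342 * 32 = 202944 bits
compressed_size = n_symbols * avg_code_len = 6342 * 29.69 = 188293.98 bits
ratio = original_size / compressed_size = 202944 / 188293.98 = 1.0778

Compression ratio = 1.0778


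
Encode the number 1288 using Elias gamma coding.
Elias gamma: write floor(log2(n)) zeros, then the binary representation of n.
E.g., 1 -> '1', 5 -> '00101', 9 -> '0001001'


num_bits = floor(log2(1288)) + 1 = 11
leading_zeros = num_bits - 1 = 10
binary(1288) = 10100001000

Elias gamma(1288) = '0000000000' + '10100001000' = 000000000010100001000 (21 bits)


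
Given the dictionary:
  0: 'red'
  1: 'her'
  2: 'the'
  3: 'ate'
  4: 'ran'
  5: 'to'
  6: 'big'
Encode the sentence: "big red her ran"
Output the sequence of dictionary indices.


Look up each word in the dictionary:
  'big' -> 6
  'red' -> 0
  'her' -> 1
  'ran' -> 4

Encoded: [6, 0, 1, 4]


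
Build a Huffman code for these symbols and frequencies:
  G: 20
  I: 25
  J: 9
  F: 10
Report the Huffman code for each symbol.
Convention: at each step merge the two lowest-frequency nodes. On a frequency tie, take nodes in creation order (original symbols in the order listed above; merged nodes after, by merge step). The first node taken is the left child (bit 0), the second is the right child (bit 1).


Huffman tree construction:
Step 1: Merge J(9) + F(10) = 19
Step 2: Merge (J+F)(19) + G(20) = 39
Step 3: Merge I(25) + ((J+F)+G)(39) = 64
Read each symbol's code off the tree from the root (left child = 0, right child = 1).

Codes:
  G: 11 (length 2)
  I: 0 (length 1)
  J: 100 (length 3)
  F: 101 (length 3)
Average code length: 122/64 = 1.9063 bits/symbol


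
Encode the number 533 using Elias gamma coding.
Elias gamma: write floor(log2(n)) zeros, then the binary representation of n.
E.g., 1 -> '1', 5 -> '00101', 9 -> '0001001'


num_bits = floor(log2(533)) + 1 = 10
leading_zeros = num_bits - 1 = 9
binary(533) = 1000010101

Elias gamma(533) = '000000000' + '1000010101' = 0000000001000010101 (19 bits)


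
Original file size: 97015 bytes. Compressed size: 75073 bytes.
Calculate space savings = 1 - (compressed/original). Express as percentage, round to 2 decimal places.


ratio = compressed/original = 75073/97015 = 0.773829
savings = 1 - ratio = 1 - 0.773829 = 0.226171
as a percentage: 0.226171 * 100 = 22.62%

Space savings = 1 - 75073/97015 = 22.62%


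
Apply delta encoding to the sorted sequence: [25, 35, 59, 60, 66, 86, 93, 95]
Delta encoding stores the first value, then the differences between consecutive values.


First value: 25
Deltas:
  35 - 25 = 10
  59 - 35 = 24
  60 - 59 = 1
  66 - 60 = 6
  86 - 66 = 20
  93 - 86 = 7
  95 - 93 = 2


Delta encoded: [25, 10, 24, 1, 6, 20, 7, 2]


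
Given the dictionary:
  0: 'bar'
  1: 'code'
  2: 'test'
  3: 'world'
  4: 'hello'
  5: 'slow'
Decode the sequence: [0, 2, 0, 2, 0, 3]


Look up each index in the dictionary:
  0 -> 'bar'
  2 -> 'test'
  0 -> 'bar'
  2 -> 'test'
  0 -> 'bar'
  3 -> 'world'

Decoded: "bar test bar test bar world"


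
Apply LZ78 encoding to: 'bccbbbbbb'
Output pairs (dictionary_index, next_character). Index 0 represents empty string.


LZ78 encoding steps:
Dictionary: {0: ''}
Step 1: w='' (idx 0), next='b' -> output (0, 'b'), add 'b' as idx 1
Step 2: w='' (idx 0), next='c' -> output (0, 'c'), add 'c' as idx 2
Step 3: w='c' (idx 2), next='b' -> output (2, 'b'), add 'cb' as idx 3
Step 4: w='b' (idx 1), next='b' -> output (1, 'b'), add 'bb' as idx 4
Step 5: w='bb' (idx 4), next='b' -> output (4, 'b'), add 'bbb' as idx 5


Encoded: [(0, 'b'), (0, 'c'), (2, 'b'), (1, 'b'), (4, 'b')]
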